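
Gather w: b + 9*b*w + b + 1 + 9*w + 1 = 2*b + w*(9*b + 9) + 2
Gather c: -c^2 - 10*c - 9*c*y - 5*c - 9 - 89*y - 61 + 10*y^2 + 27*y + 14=-c^2 + c*(-9*y - 15) + 10*y^2 - 62*y - 56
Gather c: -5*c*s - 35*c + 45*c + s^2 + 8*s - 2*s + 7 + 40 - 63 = c*(10 - 5*s) + s^2 + 6*s - 16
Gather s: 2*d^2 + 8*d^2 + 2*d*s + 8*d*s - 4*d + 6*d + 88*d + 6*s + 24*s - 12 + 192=10*d^2 + 90*d + s*(10*d + 30) + 180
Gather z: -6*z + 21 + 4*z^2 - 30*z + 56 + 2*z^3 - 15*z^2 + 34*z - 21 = 2*z^3 - 11*z^2 - 2*z + 56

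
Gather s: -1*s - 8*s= -9*s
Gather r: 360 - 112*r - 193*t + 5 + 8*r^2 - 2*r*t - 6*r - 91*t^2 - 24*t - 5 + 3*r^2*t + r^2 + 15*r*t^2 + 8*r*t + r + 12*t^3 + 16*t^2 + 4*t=r^2*(3*t + 9) + r*(15*t^2 + 6*t - 117) + 12*t^3 - 75*t^2 - 213*t + 360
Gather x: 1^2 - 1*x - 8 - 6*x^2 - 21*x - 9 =-6*x^2 - 22*x - 16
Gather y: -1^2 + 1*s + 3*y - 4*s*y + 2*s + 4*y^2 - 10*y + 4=3*s + 4*y^2 + y*(-4*s - 7) + 3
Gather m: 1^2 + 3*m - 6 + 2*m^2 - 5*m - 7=2*m^2 - 2*m - 12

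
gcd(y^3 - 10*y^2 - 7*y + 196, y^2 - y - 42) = y - 7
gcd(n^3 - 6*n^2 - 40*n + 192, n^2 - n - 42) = n + 6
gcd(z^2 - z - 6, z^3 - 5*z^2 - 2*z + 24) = z^2 - z - 6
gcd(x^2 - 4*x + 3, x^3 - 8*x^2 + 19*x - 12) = x^2 - 4*x + 3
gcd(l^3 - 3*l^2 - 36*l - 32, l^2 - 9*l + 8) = l - 8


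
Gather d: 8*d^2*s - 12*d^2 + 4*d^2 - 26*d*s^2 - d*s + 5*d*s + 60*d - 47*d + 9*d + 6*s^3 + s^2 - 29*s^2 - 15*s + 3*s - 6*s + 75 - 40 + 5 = d^2*(8*s - 8) + d*(-26*s^2 + 4*s + 22) + 6*s^3 - 28*s^2 - 18*s + 40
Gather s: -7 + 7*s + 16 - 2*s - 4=5*s + 5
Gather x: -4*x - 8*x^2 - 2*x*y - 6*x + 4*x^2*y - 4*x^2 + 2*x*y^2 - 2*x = x^2*(4*y - 12) + x*(2*y^2 - 2*y - 12)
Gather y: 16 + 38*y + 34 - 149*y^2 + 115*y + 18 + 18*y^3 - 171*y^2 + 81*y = 18*y^3 - 320*y^2 + 234*y + 68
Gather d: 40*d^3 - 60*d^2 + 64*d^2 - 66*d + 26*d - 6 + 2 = 40*d^3 + 4*d^2 - 40*d - 4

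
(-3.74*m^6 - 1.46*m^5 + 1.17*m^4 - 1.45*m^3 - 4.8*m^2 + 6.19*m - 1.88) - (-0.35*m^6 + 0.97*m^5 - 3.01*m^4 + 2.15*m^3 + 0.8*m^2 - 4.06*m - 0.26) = -3.39*m^6 - 2.43*m^5 + 4.18*m^4 - 3.6*m^3 - 5.6*m^2 + 10.25*m - 1.62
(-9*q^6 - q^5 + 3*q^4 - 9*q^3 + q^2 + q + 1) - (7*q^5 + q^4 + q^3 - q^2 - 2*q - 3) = -9*q^6 - 8*q^5 + 2*q^4 - 10*q^3 + 2*q^2 + 3*q + 4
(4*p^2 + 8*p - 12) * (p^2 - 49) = 4*p^4 + 8*p^3 - 208*p^2 - 392*p + 588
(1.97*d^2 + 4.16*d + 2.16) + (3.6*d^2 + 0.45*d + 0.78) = 5.57*d^2 + 4.61*d + 2.94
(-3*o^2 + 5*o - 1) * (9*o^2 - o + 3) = -27*o^4 + 48*o^3 - 23*o^2 + 16*o - 3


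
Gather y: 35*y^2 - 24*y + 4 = 35*y^2 - 24*y + 4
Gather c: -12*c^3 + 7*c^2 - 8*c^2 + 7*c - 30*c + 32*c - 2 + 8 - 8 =-12*c^3 - c^2 + 9*c - 2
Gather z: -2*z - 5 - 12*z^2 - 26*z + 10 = -12*z^2 - 28*z + 5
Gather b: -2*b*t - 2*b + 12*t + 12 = b*(-2*t - 2) + 12*t + 12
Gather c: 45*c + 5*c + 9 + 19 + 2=50*c + 30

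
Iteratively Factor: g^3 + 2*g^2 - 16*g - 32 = (g + 4)*(g^2 - 2*g - 8) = (g - 4)*(g + 4)*(g + 2)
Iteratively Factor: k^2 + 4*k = (k + 4)*(k)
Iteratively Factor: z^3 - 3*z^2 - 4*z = (z - 4)*(z^2 + z) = z*(z - 4)*(z + 1)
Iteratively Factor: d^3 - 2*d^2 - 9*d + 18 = (d - 3)*(d^2 + d - 6) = (d - 3)*(d + 3)*(d - 2)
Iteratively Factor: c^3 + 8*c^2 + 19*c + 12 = (c + 4)*(c^2 + 4*c + 3) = (c + 1)*(c + 4)*(c + 3)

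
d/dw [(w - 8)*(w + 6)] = 2*w - 2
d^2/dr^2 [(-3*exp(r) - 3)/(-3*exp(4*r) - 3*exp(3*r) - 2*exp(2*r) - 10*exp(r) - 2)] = (243*exp(8*r) + 729*exp(7*r) + 765*exp(6*r) - 297*exp(5*r) - 636*exp(4*r) - 354*exp(3*r) - 54*exp(2*r) + 192*exp(r) - 48)*exp(r)/(27*exp(12*r) + 81*exp(11*r) + 135*exp(10*r) + 405*exp(9*r) + 684*exp(8*r) + 774*exp(7*r) + 1394*exp(6*r) + 1452*exp(5*r) + 1020*exp(4*r) + 1276*exp(3*r) + 624*exp(2*r) + 120*exp(r) + 8)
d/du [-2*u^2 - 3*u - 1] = -4*u - 3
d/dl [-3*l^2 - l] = -6*l - 1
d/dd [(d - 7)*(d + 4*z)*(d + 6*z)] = 3*d^2 + 20*d*z - 14*d + 24*z^2 - 70*z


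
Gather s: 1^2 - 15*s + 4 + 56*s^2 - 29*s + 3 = 56*s^2 - 44*s + 8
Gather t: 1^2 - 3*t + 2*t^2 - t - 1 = 2*t^2 - 4*t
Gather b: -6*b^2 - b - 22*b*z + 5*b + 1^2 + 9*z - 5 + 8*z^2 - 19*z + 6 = -6*b^2 + b*(4 - 22*z) + 8*z^2 - 10*z + 2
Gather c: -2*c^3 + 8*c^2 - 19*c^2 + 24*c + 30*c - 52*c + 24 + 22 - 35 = -2*c^3 - 11*c^2 + 2*c + 11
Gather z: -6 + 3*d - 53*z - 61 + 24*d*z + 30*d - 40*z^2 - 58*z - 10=33*d - 40*z^2 + z*(24*d - 111) - 77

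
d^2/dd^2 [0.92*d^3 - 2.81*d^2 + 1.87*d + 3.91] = 5.52*d - 5.62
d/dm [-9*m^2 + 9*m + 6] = 9 - 18*m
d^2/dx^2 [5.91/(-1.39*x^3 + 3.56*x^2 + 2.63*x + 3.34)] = ((49.2894*x - 42.0792)*(-1.39*x^3 + 3.56*x^2 + 2.63*x + 3.34) + 5.91*(-8.34*x^2 + 14.24*x + 5.26)*(-4.17*x^2 + 7.12*x + 2.63))/(-1.39*x^3 + 3.56*x^2 + 2.63*x + 3.34)^3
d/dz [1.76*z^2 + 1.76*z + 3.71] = 3.52*z + 1.76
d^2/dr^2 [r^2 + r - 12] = 2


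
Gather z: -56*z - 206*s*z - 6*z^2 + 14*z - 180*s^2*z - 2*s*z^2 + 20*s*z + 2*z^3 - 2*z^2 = 2*z^3 + z^2*(-2*s - 8) + z*(-180*s^2 - 186*s - 42)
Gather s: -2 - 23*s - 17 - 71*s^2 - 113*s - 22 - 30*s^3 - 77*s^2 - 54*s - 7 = -30*s^3 - 148*s^2 - 190*s - 48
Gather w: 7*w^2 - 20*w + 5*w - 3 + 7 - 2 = 7*w^2 - 15*w + 2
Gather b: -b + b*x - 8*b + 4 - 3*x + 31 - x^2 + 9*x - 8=b*(x - 9) - x^2 + 6*x + 27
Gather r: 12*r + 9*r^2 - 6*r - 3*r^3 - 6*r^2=-3*r^3 + 3*r^2 + 6*r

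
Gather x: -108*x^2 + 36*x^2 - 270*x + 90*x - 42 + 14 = -72*x^2 - 180*x - 28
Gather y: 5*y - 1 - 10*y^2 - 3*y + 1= -10*y^2 + 2*y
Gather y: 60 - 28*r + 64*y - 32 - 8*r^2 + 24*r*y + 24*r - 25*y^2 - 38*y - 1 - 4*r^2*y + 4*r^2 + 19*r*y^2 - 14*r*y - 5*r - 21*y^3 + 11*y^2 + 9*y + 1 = -4*r^2 - 9*r - 21*y^3 + y^2*(19*r - 14) + y*(-4*r^2 + 10*r + 35) + 28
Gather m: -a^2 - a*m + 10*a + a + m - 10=-a^2 + 11*a + m*(1 - a) - 10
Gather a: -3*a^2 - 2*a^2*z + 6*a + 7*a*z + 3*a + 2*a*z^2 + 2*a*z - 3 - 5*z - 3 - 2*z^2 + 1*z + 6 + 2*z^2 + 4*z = a^2*(-2*z - 3) + a*(2*z^2 + 9*z + 9)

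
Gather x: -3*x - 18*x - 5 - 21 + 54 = 28 - 21*x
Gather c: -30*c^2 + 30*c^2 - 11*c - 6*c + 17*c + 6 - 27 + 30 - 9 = 0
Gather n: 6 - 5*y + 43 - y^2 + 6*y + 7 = -y^2 + y + 56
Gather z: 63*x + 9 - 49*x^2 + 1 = -49*x^2 + 63*x + 10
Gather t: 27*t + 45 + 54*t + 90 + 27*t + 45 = 108*t + 180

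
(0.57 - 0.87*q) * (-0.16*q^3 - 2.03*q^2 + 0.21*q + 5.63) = 0.1392*q^4 + 1.6749*q^3 - 1.3398*q^2 - 4.7784*q + 3.2091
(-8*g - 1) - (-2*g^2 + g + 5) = 2*g^2 - 9*g - 6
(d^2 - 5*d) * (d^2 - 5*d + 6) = d^4 - 10*d^3 + 31*d^2 - 30*d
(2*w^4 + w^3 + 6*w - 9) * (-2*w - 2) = -4*w^5 - 6*w^4 - 2*w^3 - 12*w^2 + 6*w + 18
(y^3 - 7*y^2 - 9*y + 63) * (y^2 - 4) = y^5 - 7*y^4 - 13*y^3 + 91*y^2 + 36*y - 252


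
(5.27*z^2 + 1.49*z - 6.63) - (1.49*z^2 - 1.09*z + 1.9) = 3.78*z^2 + 2.58*z - 8.53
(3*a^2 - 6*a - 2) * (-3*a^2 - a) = -9*a^4 + 15*a^3 + 12*a^2 + 2*a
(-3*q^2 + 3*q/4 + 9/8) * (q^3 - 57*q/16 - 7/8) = -3*q^5 + 3*q^4/4 + 189*q^3/16 - 3*q^2/64 - 597*q/128 - 63/64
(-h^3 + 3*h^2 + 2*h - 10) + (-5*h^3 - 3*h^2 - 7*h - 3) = -6*h^3 - 5*h - 13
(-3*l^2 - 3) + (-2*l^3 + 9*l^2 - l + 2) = -2*l^3 + 6*l^2 - l - 1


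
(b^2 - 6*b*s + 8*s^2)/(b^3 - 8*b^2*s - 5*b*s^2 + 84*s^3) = (-b + 2*s)/(-b^2 + 4*b*s + 21*s^2)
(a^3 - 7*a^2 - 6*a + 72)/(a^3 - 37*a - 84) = (a^2 - 10*a + 24)/(a^2 - 3*a - 28)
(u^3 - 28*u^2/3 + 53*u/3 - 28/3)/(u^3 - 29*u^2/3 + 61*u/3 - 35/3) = (3*u - 4)/(3*u - 5)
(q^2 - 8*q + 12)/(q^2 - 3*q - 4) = (-q^2 + 8*q - 12)/(-q^2 + 3*q + 4)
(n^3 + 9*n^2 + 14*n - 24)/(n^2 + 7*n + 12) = (n^2 + 5*n - 6)/(n + 3)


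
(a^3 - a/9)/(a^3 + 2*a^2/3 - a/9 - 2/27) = 3*a/(3*a + 2)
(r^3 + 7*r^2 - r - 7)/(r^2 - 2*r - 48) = (-r^3 - 7*r^2 + r + 7)/(-r^2 + 2*r + 48)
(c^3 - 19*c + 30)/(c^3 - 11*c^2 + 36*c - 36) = (c + 5)/(c - 6)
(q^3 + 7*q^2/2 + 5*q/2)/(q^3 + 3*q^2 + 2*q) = (q + 5/2)/(q + 2)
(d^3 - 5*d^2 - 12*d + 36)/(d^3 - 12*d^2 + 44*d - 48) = (d + 3)/(d - 4)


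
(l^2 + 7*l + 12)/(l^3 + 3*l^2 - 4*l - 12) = (l + 4)/(l^2 - 4)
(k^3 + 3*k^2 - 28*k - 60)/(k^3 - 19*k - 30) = (k + 6)/(k + 3)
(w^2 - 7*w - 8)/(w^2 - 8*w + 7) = (w^2 - 7*w - 8)/(w^2 - 8*w + 7)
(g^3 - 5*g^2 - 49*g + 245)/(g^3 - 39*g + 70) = (g - 7)/(g - 2)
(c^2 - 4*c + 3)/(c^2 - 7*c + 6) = (c - 3)/(c - 6)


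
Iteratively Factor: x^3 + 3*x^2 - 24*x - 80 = (x + 4)*(x^2 - x - 20) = (x + 4)^2*(x - 5)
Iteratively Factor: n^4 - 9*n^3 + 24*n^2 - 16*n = (n)*(n^3 - 9*n^2 + 24*n - 16) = n*(n - 1)*(n^2 - 8*n + 16) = n*(n - 4)*(n - 1)*(n - 4)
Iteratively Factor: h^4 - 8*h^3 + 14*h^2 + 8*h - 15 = (h + 1)*(h^3 - 9*h^2 + 23*h - 15) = (h - 5)*(h + 1)*(h^2 - 4*h + 3) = (h - 5)*(h - 1)*(h + 1)*(h - 3)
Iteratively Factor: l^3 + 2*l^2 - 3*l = (l + 3)*(l^2 - l) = (l - 1)*(l + 3)*(l)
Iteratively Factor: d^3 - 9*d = (d)*(d^2 - 9) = d*(d - 3)*(d + 3)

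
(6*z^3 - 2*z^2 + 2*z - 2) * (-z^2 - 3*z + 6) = -6*z^5 - 16*z^4 + 40*z^3 - 16*z^2 + 18*z - 12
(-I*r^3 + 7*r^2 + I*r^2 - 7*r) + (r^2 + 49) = -I*r^3 + 8*r^2 + I*r^2 - 7*r + 49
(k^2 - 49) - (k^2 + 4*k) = -4*k - 49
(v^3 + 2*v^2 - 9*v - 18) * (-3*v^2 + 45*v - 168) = -3*v^5 + 39*v^4 - 51*v^3 - 687*v^2 + 702*v + 3024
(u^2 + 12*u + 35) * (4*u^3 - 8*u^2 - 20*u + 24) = 4*u^5 + 40*u^4 + 24*u^3 - 496*u^2 - 412*u + 840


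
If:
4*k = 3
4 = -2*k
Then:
No Solution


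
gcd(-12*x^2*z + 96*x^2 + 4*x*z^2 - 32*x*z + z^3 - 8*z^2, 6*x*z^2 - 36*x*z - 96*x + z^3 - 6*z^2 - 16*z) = 6*x*z - 48*x + z^2 - 8*z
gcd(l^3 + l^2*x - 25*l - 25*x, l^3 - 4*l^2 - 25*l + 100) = l^2 - 25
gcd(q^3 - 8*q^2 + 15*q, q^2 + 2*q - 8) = 1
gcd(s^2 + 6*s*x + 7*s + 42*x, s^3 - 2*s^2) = 1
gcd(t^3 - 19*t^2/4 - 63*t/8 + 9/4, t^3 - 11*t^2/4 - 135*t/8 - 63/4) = t^2 - 9*t/2 - 9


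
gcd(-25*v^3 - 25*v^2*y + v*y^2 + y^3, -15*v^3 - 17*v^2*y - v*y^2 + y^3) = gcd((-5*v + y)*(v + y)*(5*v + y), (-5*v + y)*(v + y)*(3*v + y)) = -5*v^2 - 4*v*y + y^2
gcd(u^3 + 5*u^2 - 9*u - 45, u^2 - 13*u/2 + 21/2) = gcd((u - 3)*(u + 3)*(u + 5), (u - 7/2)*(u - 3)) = u - 3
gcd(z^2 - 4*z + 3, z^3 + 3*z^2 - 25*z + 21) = z^2 - 4*z + 3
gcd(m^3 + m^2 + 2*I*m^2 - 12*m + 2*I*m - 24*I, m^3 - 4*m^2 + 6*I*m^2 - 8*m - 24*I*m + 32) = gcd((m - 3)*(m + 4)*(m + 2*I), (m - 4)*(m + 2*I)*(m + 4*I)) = m + 2*I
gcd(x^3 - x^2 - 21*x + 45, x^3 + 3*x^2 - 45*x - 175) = x + 5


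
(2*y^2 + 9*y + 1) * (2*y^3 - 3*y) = 4*y^5 + 18*y^4 - 4*y^3 - 27*y^2 - 3*y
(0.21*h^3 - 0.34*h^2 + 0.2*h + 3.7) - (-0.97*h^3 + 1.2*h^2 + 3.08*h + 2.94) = 1.18*h^3 - 1.54*h^2 - 2.88*h + 0.76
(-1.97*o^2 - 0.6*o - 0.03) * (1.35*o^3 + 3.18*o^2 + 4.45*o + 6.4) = -2.6595*o^5 - 7.0746*o^4 - 10.715*o^3 - 15.3734*o^2 - 3.9735*o - 0.192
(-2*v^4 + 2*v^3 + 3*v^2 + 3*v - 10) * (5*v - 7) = -10*v^5 + 24*v^4 + v^3 - 6*v^2 - 71*v + 70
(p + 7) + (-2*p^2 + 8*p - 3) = -2*p^2 + 9*p + 4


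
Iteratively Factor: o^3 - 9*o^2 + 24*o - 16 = (o - 4)*(o^2 - 5*o + 4) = (o - 4)^2*(o - 1)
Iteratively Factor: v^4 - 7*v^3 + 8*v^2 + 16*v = (v + 1)*(v^3 - 8*v^2 + 16*v) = (v - 4)*(v + 1)*(v^2 - 4*v) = v*(v - 4)*(v + 1)*(v - 4)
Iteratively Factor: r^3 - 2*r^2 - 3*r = (r + 1)*(r^2 - 3*r) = r*(r + 1)*(r - 3)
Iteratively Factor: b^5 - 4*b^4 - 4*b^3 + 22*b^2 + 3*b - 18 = (b - 3)*(b^4 - b^3 - 7*b^2 + b + 6) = (b - 3)^2*(b^3 + 2*b^2 - b - 2) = (b - 3)^2*(b - 1)*(b^2 + 3*b + 2) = (b - 3)^2*(b - 1)*(b + 1)*(b + 2)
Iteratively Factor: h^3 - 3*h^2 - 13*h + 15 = (h - 1)*(h^2 - 2*h - 15) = (h - 1)*(h + 3)*(h - 5)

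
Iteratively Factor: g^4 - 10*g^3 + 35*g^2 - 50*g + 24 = (g - 3)*(g^3 - 7*g^2 + 14*g - 8) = (g - 3)*(g - 2)*(g^2 - 5*g + 4) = (g - 3)*(g - 2)*(g - 1)*(g - 4)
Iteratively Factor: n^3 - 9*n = (n + 3)*(n^2 - 3*n) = n*(n + 3)*(n - 3)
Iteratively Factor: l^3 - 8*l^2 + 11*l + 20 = (l + 1)*(l^2 - 9*l + 20) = (l - 5)*(l + 1)*(l - 4)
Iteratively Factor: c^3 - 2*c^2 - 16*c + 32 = (c - 4)*(c^2 + 2*c - 8) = (c - 4)*(c - 2)*(c + 4)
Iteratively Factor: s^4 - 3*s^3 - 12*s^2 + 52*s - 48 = (s - 2)*(s^3 - s^2 - 14*s + 24) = (s - 2)^2*(s^2 + s - 12) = (s - 2)^2*(s + 4)*(s - 3)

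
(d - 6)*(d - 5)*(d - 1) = d^3 - 12*d^2 + 41*d - 30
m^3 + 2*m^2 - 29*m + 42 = (m - 3)*(m - 2)*(m + 7)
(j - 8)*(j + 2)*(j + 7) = j^3 + j^2 - 58*j - 112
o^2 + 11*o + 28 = (o + 4)*(o + 7)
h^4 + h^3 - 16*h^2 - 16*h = h*(h - 4)*(h + 1)*(h + 4)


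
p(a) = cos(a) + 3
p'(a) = -sin(a)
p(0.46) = 3.90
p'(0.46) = -0.44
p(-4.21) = 2.52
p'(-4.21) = -0.88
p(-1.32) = 3.25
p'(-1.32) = 0.97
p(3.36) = 2.02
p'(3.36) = 0.22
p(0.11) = 3.99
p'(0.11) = -0.11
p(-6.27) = 4.00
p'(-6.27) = -0.01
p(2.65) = 2.12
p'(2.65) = -0.47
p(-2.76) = 2.07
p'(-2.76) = 0.37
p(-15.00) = 2.24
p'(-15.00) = 0.65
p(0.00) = 4.00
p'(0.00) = 0.00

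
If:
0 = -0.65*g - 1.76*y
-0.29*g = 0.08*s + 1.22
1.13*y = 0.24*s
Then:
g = -8.09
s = 14.06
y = 2.99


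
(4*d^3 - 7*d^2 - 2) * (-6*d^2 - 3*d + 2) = -24*d^5 + 30*d^4 + 29*d^3 - 2*d^2 + 6*d - 4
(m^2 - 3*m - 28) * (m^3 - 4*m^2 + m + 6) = m^5 - 7*m^4 - 15*m^3 + 115*m^2 - 46*m - 168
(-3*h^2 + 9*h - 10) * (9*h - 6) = -27*h^3 + 99*h^2 - 144*h + 60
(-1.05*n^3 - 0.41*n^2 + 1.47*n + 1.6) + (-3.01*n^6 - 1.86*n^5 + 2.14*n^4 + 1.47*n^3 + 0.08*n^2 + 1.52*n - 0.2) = -3.01*n^6 - 1.86*n^5 + 2.14*n^4 + 0.42*n^3 - 0.33*n^2 + 2.99*n + 1.4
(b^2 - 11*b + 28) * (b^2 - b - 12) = b^4 - 12*b^3 + 27*b^2 + 104*b - 336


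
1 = 1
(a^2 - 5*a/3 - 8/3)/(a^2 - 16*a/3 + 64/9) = 3*(a + 1)/(3*a - 8)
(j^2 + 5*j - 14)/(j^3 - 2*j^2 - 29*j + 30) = (j^2 + 5*j - 14)/(j^3 - 2*j^2 - 29*j + 30)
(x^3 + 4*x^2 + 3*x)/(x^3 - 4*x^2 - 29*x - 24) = x/(x - 8)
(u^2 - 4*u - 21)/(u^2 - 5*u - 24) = (u - 7)/(u - 8)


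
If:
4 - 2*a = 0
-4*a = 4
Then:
No Solution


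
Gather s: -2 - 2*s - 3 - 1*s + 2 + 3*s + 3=0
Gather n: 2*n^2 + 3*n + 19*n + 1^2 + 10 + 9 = 2*n^2 + 22*n + 20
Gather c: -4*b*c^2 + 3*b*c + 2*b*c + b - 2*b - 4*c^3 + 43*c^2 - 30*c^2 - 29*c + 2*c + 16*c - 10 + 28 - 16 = -b - 4*c^3 + c^2*(13 - 4*b) + c*(5*b - 11) + 2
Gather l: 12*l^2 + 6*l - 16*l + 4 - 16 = 12*l^2 - 10*l - 12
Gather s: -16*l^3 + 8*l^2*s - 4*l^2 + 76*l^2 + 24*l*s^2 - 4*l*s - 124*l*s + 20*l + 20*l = -16*l^3 + 72*l^2 + 24*l*s^2 + 40*l + s*(8*l^2 - 128*l)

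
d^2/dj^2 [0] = 0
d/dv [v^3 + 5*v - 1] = 3*v^2 + 5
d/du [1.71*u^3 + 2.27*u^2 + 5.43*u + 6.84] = 5.13*u^2 + 4.54*u + 5.43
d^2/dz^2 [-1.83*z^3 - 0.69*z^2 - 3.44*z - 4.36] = -10.98*z - 1.38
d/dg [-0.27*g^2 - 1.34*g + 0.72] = -0.54*g - 1.34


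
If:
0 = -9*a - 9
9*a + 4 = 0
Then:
No Solution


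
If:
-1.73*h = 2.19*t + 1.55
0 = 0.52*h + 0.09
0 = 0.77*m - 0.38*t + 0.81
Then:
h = -0.17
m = -1.33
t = -0.57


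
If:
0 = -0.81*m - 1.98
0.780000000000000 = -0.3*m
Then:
No Solution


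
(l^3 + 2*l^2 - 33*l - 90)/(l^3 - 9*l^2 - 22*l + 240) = (l + 3)/(l - 8)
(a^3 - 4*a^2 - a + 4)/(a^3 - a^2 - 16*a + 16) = (a + 1)/(a + 4)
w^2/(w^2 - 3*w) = w/(w - 3)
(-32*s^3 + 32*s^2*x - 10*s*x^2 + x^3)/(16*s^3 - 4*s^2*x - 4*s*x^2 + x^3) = (-4*s + x)/(2*s + x)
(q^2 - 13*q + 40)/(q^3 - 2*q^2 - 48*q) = (q - 5)/(q*(q + 6))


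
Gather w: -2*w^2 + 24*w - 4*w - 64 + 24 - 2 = -2*w^2 + 20*w - 42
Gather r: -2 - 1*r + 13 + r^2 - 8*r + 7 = r^2 - 9*r + 18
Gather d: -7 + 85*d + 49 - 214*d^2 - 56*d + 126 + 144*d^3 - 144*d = 144*d^3 - 214*d^2 - 115*d + 168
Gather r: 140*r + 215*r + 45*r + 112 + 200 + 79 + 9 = 400*r + 400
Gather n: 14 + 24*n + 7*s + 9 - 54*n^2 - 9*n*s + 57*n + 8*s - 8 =-54*n^2 + n*(81 - 9*s) + 15*s + 15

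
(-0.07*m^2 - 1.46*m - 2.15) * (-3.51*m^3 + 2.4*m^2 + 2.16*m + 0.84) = 0.2457*m^5 + 4.9566*m^4 + 3.8913*m^3 - 8.3724*m^2 - 5.8704*m - 1.806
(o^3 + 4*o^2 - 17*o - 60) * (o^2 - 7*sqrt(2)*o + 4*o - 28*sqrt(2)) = o^5 - 7*sqrt(2)*o^4 + 8*o^4 - 56*sqrt(2)*o^3 - o^3 - 128*o^2 + 7*sqrt(2)*o^2 - 240*o + 896*sqrt(2)*o + 1680*sqrt(2)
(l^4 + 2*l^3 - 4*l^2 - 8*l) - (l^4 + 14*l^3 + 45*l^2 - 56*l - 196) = -12*l^3 - 49*l^2 + 48*l + 196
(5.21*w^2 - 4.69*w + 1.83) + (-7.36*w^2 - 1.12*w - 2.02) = -2.15*w^2 - 5.81*w - 0.19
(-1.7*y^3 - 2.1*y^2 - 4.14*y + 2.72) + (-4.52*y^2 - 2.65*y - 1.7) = -1.7*y^3 - 6.62*y^2 - 6.79*y + 1.02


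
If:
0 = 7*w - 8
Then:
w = 8/7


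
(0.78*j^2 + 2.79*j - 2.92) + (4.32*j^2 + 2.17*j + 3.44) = 5.1*j^2 + 4.96*j + 0.52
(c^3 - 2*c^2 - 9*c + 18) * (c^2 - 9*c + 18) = c^5 - 11*c^4 + 27*c^3 + 63*c^2 - 324*c + 324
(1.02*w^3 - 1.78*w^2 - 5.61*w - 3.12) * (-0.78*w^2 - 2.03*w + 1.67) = -0.7956*w^5 - 0.6822*w^4 + 9.6926*w^3 + 10.8493*w^2 - 3.0351*w - 5.2104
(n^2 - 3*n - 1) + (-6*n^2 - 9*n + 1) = -5*n^2 - 12*n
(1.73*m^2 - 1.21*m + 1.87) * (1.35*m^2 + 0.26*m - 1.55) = 2.3355*m^4 - 1.1837*m^3 - 0.4716*m^2 + 2.3617*m - 2.8985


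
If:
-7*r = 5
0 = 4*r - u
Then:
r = -5/7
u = -20/7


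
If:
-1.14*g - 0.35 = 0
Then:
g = -0.31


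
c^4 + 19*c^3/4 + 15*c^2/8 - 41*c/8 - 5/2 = (c - 1)*(c + 1/2)*(c + 5/4)*(c + 4)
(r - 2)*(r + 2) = r^2 - 4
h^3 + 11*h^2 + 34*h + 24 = (h + 1)*(h + 4)*(h + 6)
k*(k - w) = k^2 - k*w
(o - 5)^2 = o^2 - 10*o + 25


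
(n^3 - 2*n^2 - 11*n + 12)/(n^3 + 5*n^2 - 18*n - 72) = (n - 1)/(n + 6)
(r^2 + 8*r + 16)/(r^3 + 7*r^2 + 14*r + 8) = (r + 4)/(r^2 + 3*r + 2)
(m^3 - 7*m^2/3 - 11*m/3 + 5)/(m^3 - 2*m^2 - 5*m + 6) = (m + 5/3)/(m + 2)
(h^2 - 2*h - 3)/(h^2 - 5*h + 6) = (h + 1)/(h - 2)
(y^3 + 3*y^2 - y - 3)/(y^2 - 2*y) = (y^3 + 3*y^2 - y - 3)/(y*(y - 2))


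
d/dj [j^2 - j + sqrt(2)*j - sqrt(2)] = 2*j - 1 + sqrt(2)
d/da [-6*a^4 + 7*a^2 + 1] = -24*a^3 + 14*a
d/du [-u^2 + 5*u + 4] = 5 - 2*u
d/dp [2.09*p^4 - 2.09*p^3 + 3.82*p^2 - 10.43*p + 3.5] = 8.36*p^3 - 6.27*p^2 + 7.64*p - 10.43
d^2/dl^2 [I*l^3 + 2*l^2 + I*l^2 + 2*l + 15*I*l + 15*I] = 6*I*l + 4 + 2*I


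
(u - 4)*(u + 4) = u^2 - 16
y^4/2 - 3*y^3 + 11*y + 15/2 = (y/2 + 1/2)*(y - 5)*(y - 3)*(y + 1)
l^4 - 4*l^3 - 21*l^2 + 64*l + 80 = (l - 5)*(l - 4)*(l + 1)*(l + 4)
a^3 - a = a*(a - 1)*(a + 1)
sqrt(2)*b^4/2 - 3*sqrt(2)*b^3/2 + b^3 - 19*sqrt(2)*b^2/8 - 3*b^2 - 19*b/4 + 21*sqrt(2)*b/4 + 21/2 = (b - 7/2)*(b - 3/2)*(b + 2)*(sqrt(2)*b/2 + 1)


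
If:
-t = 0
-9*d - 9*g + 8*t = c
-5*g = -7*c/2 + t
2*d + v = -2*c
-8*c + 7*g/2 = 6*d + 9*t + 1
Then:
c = -60/41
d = 146/123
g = -42/41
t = 0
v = 68/123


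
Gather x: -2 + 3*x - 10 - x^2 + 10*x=-x^2 + 13*x - 12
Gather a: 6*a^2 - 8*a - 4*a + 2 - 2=6*a^2 - 12*a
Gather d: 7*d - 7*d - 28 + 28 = 0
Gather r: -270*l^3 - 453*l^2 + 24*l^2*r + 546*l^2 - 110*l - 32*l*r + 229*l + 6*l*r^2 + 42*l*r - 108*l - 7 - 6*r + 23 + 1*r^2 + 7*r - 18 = -270*l^3 + 93*l^2 + 11*l + r^2*(6*l + 1) + r*(24*l^2 + 10*l + 1) - 2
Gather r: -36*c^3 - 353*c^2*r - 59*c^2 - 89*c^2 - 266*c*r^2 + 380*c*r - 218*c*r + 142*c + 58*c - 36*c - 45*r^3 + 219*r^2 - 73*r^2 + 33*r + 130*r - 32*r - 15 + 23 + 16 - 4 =-36*c^3 - 148*c^2 + 164*c - 45*r^3 + r^2*(146 - 266*c) + r*(-353*c^2 + 162*c + 131) + 20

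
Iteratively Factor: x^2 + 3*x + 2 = (x + 1)*(x + 2)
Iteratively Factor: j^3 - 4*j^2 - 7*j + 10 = (j - 5)*(j^2 + j - 2) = (j - 5)*(j + 2)*(j - 1)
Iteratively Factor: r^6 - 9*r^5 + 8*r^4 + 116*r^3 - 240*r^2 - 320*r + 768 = (r + 3)*(r^5 - 12*r^4 + 44*r^3 - 16*r^2 - 192*r + 256) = (r + 2)*(r + 3)*(r^4 - 14*r^3 + 72*r^2 - 160*r + 128) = (r - 4)*(r + 2)*(r + 3)*(r^3 - 10*r^2 + 32*r - 32) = (r - 4)^2*(r + 2)*(r + 3)*(r^2 - 6*r + 8) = (r - 4)^3*(r + 2)*(r + 3)*(r - 2)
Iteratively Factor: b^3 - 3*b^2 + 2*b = (b - 2)*(b^2 - b) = b*(b - 2)*(b - 1)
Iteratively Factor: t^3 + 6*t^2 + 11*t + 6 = (t + 3)*(t^2 + 3*t + 2) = (t + 2)*(t + 3)*(t + 1)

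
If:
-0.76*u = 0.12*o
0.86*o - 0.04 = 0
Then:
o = 0.05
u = -0.01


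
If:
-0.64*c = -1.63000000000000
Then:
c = 2.55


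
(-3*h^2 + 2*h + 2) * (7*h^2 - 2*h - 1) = -21*h^4 + 20*h^3 + 13*h^2 - 6*h - 2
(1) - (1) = 0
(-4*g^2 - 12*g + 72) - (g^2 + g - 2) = -5*g^2 - 13*g + 74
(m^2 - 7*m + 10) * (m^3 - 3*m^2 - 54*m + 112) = m^5 - 10*m^4 - 23*m^3 + 460*m^2 - 1324*m + 1120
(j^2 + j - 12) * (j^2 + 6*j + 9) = j^4 + 7*j^3 + 3*j^2 - 63*j - 108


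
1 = 1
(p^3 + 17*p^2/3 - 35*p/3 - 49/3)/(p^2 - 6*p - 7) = (3*p^2 + 14*p - 49)/(3*(p - 7))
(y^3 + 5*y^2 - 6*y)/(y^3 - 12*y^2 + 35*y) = (y^2 + 5*y - 6)/(y^2 - 12*y + 35)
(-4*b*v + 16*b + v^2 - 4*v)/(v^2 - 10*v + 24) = (-4*b + v)/(v - 6)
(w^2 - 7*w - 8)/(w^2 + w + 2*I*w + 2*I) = (w - 8)/(w + 2*I)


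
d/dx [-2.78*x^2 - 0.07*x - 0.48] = -5.56*x - 0.07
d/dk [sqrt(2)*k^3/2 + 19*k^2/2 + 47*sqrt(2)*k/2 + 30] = 3*sqrt(2)*k^2/2 + 19*k + 47*sqrt(2)/2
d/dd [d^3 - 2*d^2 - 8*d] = 3*d^2 - 4*d - 8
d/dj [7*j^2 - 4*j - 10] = 14*j - 4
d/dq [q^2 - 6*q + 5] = 2*q - 6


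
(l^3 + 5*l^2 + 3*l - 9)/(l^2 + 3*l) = l + 2 - 3/l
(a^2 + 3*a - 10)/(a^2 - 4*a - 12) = (-a^2 - 3*a + 10)/(-a^2 + 4*a + 12)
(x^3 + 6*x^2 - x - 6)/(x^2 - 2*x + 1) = (x^2 + 7*x + 6)/(x - 1)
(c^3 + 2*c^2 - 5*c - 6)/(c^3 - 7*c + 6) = (c + 1)/(c - 1)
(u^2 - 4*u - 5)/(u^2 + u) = (u - 5)/u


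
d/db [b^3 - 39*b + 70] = 3*b^2 - 39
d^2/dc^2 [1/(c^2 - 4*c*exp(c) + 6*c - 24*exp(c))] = 2*((2*c*exp(c) + 16*exp(c) - 1)*(c^2 - 4*c*exp(c) + 6*c - 24*exp(c)) + 4*(2*c*exp(c) - c + 14*exp(c) - 3)^2)/(c^2 - 4*c*exp(c) + 6*c - 24*exp(c))^3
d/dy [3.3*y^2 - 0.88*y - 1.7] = 6.6*y - 0.88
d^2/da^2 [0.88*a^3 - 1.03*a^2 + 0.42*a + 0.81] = 5.28*a - 2.06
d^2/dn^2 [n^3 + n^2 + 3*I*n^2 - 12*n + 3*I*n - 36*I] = 6*n + 2 + 6*I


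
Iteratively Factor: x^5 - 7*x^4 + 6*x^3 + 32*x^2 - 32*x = (x)*(x^4 - 7*x^3 + 6*x^2 + 32*x - 32) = x*(x - 4)*(x^3 - 3*x^2 - 6*x + 8) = x*(x - 4)^2*(x^2 + x - 2) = x*(x - 4)^2*(x + 2)*(x - 1)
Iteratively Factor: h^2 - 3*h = (h - 3)*(h)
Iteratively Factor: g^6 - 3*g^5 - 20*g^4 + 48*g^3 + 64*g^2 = (g + 4)*(g^5 - 7*g^4 + 8*g^3 + 16*g^2) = g*(g + 4)*(g^4 - 7*g^3 + 8*g^2 + 16*g) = g*(g - 4)*(g + 4)*(g^3 - 3*g^2 - 4*g) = g*(g - 4)^2*(g + 4)*(g^2 + g) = g*(g - 4)^2*(g + 1)*(g + 4)*(g)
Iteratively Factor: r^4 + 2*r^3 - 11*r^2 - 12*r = (r)*(r^3 + 2*r^2 - 11*r - 12) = r*(r + 1)*(r^2 + r - 12) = r*(r - 3)*(r + 1)*(r + 4)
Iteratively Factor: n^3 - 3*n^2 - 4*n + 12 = (n - 3)*(n^2 - 4) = (n - 3)*(n + 2)*(n - 2)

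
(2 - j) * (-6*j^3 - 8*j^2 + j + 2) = 6*j^4 - 4*j^3 - 17*j^2 + 4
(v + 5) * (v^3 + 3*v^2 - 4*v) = v^4 + 8*v^3 + 11*v^2 - 20*v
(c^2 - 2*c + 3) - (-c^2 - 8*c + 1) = 2*c^2 + 6*c + 2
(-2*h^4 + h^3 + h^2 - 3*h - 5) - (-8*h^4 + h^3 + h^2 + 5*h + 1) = 6*h^4 - 8*h - 6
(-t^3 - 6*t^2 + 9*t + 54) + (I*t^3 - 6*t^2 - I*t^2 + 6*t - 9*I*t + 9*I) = -t^3 + I*t^3 - 12*t^2 - I*t^2 + 15*t - 9*I*t + 54 + 9*I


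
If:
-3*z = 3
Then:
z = -1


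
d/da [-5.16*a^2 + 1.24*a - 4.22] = 1.24 - 10.32*a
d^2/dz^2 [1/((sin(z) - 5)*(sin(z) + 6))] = (-4*sin(z)^4 - 3*sin(z)^3 - 115*sin(z)^2 - 24*sin(z) + 62)/((sin(z) - 5)^3*(sin(z) + 6)^3)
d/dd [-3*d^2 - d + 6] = -6*d - 1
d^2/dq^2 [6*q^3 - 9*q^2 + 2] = 36*q - 18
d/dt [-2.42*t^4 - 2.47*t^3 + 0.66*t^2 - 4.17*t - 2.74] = -9.68*t^3 - 7.41*t^2 + 1.32*t - 4.17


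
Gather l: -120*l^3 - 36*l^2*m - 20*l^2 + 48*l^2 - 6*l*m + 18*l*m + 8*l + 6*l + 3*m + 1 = -120*l^3 + l^2*(28 - 36*m) + l*(12*m + 14) + 3*m + 1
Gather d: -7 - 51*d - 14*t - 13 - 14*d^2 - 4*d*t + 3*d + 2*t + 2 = -14*d^2 + d*(-4*t - 48) - 12*t - 18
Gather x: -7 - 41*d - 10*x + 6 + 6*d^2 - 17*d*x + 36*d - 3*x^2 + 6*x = 6*d^2 - 5*d - 3*x^2 + x*(-17*d - 4) - 1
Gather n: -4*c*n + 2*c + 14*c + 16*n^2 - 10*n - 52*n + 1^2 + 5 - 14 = 16*c + 16*n^2 + n*(-4*c - 62) - 8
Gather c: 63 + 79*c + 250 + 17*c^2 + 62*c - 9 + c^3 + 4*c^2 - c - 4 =c^3 + 21*c^2 + 140*c + 300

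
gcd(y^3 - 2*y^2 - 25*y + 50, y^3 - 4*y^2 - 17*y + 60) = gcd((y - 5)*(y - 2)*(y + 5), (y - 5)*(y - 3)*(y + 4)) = y - 5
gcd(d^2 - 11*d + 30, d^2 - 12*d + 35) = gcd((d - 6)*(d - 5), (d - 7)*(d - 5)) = d - 5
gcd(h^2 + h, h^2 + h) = h^2 + h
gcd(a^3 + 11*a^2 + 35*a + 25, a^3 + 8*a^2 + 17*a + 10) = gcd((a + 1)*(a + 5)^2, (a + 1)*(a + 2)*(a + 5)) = a^2 + 6*a + 5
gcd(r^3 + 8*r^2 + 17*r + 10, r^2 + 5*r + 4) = r + 1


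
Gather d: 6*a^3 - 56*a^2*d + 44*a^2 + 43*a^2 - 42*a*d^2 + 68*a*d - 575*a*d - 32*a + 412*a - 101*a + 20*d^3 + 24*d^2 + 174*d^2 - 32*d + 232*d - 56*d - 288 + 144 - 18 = 6*a^3 + 87*a^2 + 279*a + 20*d^3 + d^2*(198 - 42*a) + d*(-56*a^2 - 507*a + 144) - 162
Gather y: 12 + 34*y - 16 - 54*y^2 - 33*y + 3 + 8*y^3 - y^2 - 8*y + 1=8*y^3 - 55*y^2 - 7*y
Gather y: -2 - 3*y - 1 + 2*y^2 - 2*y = 2*y^2 - 5*y - 3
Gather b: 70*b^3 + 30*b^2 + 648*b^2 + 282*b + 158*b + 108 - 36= 70*b^3 + 678*b^2 + 440*b + 72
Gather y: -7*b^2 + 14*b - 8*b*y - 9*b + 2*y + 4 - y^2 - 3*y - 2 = -7*b^2 + 5*b - y^2 + y*(-8*b - 1) + 2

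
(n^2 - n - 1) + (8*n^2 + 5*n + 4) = 9*n^2 + 4*n + 3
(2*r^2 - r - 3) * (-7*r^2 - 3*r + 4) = -14*r^4 + r^3 + 32*r^2 + 5*r - 12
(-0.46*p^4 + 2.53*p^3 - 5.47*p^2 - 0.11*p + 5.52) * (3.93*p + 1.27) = -1.8078*p^5 + 9.3587*p^4 - 18.284*p^3 - 7.3792*p^2 + 21.5539*p + 7.0104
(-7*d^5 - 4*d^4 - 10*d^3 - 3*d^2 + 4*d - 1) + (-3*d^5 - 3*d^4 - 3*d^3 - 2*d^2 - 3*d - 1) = -10*d^5 - 7*d^4 - 13*d^3 - 5*d^2 + d - 2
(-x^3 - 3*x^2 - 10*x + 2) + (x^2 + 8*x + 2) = -x^3 - 2*x^2 - 2*x + 4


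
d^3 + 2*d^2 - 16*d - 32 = (d - 4)*(d + 2)*(d + 4)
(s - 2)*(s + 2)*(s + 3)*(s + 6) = s^4 + 9*s^3 + 14*s^2 - 36*s - 72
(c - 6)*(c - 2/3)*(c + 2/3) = c^3 - 6*c^2 - 4*c/9 + 8/3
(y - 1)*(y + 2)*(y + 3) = y^3 + 4*y^2 + y - 6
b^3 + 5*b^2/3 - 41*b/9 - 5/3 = (b - 5/3)*(b + 1/3)*(b + 3)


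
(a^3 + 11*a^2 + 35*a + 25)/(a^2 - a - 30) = (a^2 + 6*a + 5)/(a - 6)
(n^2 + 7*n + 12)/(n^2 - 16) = (n + 3)/(n - 4)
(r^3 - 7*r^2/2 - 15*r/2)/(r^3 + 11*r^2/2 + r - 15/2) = r*(r - 5)/(r^2 + 4*r - 5)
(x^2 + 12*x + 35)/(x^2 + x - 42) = (x + 5)/(x - 6)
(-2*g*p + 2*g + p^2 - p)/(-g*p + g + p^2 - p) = (-2*g + p)/(-g + p)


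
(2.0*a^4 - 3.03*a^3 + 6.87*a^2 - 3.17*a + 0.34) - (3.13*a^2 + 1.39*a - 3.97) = 2.0*a^4 - 3.03*a^3 + 3.74*a^2 - 4.56*a + 4.31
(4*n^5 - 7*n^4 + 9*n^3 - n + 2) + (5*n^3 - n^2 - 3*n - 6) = 4*n^5 - 7*n^4 + 14*n^3 - n^2 - 4*n - 4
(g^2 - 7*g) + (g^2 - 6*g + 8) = 2*g^2 - 13*g + 8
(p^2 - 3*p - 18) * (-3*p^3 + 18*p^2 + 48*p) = -3*p^5 + 27*p^4 + 48*p^3 - 468*p^2 - 864*p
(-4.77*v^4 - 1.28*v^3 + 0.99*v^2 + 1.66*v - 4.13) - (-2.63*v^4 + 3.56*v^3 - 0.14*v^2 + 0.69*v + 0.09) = -2.14*v^4 - 4.84*v^3 + 1.13*v^2 + 0.97*v - 4.22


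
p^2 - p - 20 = (p - 5)*(p + 4)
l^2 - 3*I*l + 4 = (l - 4*I)*(l + I)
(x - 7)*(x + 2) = x^2 - 5*x - 14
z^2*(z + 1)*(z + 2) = z^4 + 3*z^3 + 2*z^2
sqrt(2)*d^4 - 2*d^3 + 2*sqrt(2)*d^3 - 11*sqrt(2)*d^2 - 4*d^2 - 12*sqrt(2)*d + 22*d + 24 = (d - 3)*(d + 4)*(d - sqrt(2))*(sqrt(2)*d + sqrt(2))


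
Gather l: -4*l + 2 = 2 - 4*l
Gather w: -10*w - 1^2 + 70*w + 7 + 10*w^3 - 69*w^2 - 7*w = 10*w^3 - 69*w^2 + 53*w + 6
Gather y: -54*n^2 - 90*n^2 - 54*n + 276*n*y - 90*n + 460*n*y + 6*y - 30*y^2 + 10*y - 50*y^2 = -144*n^2 - 144*n - 80*y^2 + y*(736*n + 16)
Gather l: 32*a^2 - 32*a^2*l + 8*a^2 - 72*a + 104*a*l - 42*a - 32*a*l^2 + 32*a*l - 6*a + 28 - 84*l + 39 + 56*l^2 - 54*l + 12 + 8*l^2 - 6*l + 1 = 40*a^2 - 120*a + l^2*(64 - 32*a) + l*(-32*a^2 + 136*a - 144) + 80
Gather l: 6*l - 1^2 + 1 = 6*l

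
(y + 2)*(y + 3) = y^2 + 5*y + 6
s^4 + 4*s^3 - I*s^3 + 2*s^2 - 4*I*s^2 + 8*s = s*(s + 4)*(s - 2*I)*(s + I)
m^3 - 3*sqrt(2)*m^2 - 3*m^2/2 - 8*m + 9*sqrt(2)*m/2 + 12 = (m - 3/2)*(m - 4*sqrt(2))*(m + sqrt(2))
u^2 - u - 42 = (u - 7)*(u + 6)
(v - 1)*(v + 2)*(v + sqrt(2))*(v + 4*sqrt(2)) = v^4 + v^3 + 5*sqrt(2)*v^3 + 6*v^2 + 5*sqrt(2)*v^2 - 10*sqrt(2)*v + 8*v - 16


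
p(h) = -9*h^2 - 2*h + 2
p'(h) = -18*h - 2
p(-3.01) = -73.52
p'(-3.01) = 52.18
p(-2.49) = -48.82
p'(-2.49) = 42.82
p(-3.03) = -74.57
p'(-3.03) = 52.54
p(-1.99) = -29.66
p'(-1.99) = 33.82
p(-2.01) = -30.34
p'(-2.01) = 34.18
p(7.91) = -576.93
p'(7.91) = -144.38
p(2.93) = -81.12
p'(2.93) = -54.74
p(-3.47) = -99.43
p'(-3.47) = 60.46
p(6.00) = -334.00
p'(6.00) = -110.00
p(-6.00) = -310.00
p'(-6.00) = 106.00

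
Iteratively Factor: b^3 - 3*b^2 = (b)*(b^2 - 3*b) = b^2*(b - 3)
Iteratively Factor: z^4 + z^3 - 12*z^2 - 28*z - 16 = (z + 1)*(z^3 - 12*z - 16) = (z + 1)*(z + 2)*(z^2 - 2*z - 8) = (z - 4)*(z + 1)*(z + 2)*(z + 2)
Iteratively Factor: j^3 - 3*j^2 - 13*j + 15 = (j + 3)*(j^2 - 6*j + 5) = (j - 5)*(j + 3)*(j - 1)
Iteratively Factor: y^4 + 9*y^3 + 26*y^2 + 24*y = (y)*(y^3 + 9*y^2 + 26*y + 24) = y*(y + 3)*(y^2 + 6*y + 8) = y*(y + 3)*(y + 4)*(y + 2)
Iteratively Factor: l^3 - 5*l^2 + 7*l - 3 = (l - 1)*(l^2 - 4*l + 3) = (l - 1)^2*(l - 3)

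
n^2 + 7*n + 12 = (n + 3)*(n + 4)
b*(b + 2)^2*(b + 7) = b^4 + 11*b^3 + 32*b^2 + 28*b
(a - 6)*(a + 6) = a^2 - 36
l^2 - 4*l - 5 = (l - 5)*(l + 1)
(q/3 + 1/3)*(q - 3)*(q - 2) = q^3/3 - 4*q^2/3 + q/3 + 2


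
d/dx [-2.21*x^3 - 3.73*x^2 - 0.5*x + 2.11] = -6.63*x^2 - 7.46*x - 0.5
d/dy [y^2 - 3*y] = 2*y - 3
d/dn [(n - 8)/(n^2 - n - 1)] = (n^2 - n - (n - 8)*(2*n - 1) - 1)/(-n^2 + n + 1)^2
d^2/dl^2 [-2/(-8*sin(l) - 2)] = 4*(-4*sin(l)^2 + sin(l) + 8)/(4*sin(l) + 1)^3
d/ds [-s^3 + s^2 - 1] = s*(2 - 3*s)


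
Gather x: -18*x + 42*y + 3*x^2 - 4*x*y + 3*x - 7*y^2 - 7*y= 3*x^2 + x*(-4*y - 15) - 7*y^2 + 35*y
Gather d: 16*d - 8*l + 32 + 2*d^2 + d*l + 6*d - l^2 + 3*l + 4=2*d^2 + d*(l + 22) - l^2 - 5*l + 36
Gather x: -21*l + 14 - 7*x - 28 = -21*l - 7*x - 14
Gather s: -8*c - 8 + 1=-8*c - 7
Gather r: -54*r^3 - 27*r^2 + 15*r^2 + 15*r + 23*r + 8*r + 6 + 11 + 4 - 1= -54*r^3 - 12*r^2 + 46*r + 20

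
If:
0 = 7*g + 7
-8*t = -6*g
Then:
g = -1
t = -3/4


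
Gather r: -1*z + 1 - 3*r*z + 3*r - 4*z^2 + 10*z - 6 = r*(3 - 3*z) - 4*z^2 + 9*z - 5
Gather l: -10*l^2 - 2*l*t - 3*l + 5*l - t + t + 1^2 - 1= -10*l^2 + l*(2 - 2*t)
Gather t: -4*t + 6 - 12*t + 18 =24 - 16*t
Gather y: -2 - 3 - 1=-6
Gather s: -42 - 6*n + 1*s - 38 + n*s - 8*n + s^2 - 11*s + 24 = -14*n + s^2 + s*(n - 10) - 56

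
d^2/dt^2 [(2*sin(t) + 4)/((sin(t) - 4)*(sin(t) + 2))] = 2*(-4*sin(t) + cos(t)^2 + 1)/(sin(t) - 4)^3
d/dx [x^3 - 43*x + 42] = 3*x^2 - 43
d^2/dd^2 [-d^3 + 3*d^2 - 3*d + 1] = 6 - 6*d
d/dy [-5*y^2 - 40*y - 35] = -10*y - 40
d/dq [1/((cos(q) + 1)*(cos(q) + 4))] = (2*cos(q) + 5)*sin(q)/((cos(q) + 1)^2*(cos(q) + 4)^2)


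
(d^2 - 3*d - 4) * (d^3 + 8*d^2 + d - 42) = d^5 + 5*d^4 - 27*d^3 - 77*d^2 + 122*d + 168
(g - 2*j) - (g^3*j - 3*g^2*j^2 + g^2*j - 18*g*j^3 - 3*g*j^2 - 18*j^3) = -g^3*j + 3*g^2*j^2 - g^2*j + 18*g*j^3 + 3*g*j^2 + g + 18*j^3 - 2*j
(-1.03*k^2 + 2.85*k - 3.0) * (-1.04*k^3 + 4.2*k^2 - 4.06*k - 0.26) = 1.0712*k^5 - 7.29*k^4 + 19.2718*k^3 - 23.9032*k^2 + 11.439*k + 0.78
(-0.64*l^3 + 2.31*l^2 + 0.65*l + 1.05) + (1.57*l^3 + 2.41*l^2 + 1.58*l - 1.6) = 0.93*l^3 + 4.72*l^2 + 2.23*l - 0.55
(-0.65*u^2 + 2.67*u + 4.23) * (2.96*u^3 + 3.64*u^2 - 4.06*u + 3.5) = -1.924*u^5 + 5.5372*u^4 + 24.8786*u^3 + 2.282*u^2 - 7.8288*u + 14.805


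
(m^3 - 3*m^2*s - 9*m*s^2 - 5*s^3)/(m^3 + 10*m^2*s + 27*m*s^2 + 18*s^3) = (m^2 - 4*m*s - 5*s^2)/(m^2 + 9*m*s + 18*s^2)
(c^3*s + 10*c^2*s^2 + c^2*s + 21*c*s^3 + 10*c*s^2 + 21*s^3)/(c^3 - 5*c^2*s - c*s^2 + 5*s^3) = s*(c^3 + 10*c^2*s + c^2 + 21*c*s^2 + 10*c*s + 21*s^2)/(c^3 - 5*c^2*s - c*s^2 + 5*s^3)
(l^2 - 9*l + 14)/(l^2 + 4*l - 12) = (l - 7)/(l + 6)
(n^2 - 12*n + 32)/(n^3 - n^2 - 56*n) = (n - 4)/(n*(n + 7))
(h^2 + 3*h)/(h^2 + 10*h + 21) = h/(h + 7)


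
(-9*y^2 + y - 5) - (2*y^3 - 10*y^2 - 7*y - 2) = -2*y^3 + y^2 + 8*y - 3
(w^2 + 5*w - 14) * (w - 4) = w^3 + w^2 - 34*w + 56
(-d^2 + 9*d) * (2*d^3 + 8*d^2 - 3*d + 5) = -2*d^5 + 10*d^4 + 75*d^3 - 32*d^2 + 45*d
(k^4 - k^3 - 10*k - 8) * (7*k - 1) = 7*k^5 - 8*k^4 + k^3 - 70*k^2 - 46*k + 8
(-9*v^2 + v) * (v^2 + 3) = -9*v^4 + v^3 - 27*v^2 + 3*v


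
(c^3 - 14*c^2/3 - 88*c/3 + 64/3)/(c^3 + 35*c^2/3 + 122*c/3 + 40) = (3*c^2 - 26*c + 16)/(3*c^2 + 23*c + 30)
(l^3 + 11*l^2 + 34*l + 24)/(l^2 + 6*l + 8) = (l^2 + 7*l + 6)/(l + 2)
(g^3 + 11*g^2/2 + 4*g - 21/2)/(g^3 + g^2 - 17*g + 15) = (2*g^2 + 13*g + 21)/(2*(g^2 + 2*g - 15))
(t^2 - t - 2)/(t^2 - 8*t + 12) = (t + 1)/(t - 6)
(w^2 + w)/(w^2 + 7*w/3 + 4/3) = 3*w/(3*w + 4)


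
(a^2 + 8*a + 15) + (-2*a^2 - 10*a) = -a^2 - 2*a + 15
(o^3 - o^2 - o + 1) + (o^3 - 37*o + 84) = 2*o^3 - o^2 - 38*o + 85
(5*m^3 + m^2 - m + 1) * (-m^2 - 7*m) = -5*m^5 - 36*m^4 - 6*m^3 + 6*m^2 - 7*m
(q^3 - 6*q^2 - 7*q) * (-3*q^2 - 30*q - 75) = -3*q^5 - 12*q^4 + 126*q^3 + 660*q^2 + 525*q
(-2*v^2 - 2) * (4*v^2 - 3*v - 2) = -8*v^4 + 6*v^3 - 4*v^2 + 6*v + 4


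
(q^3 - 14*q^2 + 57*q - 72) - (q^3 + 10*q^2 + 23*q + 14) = -24*q^2 + 34*q - 86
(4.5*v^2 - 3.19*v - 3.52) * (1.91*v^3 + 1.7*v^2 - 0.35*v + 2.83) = 8.595*v^5 + 1.5571*v^4 - 13.7212*v^3 + 7.8675*v^2 - 7.7957*v - 9.9616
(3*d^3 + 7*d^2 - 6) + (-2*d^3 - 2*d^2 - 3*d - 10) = d^3 + 5*d^2 - 3*d - 16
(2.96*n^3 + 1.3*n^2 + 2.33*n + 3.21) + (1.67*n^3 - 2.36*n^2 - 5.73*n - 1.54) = 4.63*n^3 - 1.06*n^2 - 3.4*n + 1.67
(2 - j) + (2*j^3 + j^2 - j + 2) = 2*j^3 + j^2 - 2*j + 4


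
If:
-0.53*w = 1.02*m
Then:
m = -0.519607843137255*w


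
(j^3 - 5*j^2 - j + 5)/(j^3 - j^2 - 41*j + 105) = (j^2 - 1)/(j^2 + 4*j - 21)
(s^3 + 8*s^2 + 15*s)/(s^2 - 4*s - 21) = s*(s + 5)/(s - 7)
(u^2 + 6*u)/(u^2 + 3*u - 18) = u/(u - 3)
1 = 1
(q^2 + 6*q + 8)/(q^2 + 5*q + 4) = (q + 2)/(q + 1)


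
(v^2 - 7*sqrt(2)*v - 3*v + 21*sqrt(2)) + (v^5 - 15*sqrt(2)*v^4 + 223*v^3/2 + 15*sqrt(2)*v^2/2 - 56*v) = v^5 - 15*sqrt(2)*v^4 + 223*v^3/2 + v^2 + 15*sqrt(2)*v^2/2 - 59*v - 7*sqrt(2)*v + 21*sqrt(2)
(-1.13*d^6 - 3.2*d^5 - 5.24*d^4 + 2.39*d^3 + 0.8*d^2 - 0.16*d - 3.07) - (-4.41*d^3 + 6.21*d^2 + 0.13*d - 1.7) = -1.13*d^6 - 3.2*d^5 - 5.24*d^4 + 6.8*d^3 - 5.41*d^2 - 0.29*d - 1.37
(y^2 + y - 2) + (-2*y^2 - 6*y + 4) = -y^2 - 5*y + 2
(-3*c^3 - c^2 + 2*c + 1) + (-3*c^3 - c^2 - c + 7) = -6*c^3 - 2*c^2 + c + 8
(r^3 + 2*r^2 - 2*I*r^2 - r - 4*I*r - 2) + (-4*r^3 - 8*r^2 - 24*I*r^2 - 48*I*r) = -3*r^3 - 6*r^2 - 26*I*r^2 - r - 52*I*r - 2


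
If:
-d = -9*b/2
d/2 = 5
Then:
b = 20/9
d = 10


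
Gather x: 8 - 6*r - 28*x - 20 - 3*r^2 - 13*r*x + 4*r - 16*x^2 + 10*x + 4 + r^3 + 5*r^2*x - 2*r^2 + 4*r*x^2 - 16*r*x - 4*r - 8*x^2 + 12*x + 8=r^3 - 5*r^2 - 6*r + x^2*(4*r - 24) + x*(5*r^2 - 29*r - 6)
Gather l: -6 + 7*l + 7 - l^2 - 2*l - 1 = -l^2 + 5*l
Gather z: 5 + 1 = 6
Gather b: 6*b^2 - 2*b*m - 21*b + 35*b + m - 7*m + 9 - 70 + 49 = 6*b^2 + b*(14 - 2*m) - 6*m - 12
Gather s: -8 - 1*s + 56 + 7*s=6*s + 48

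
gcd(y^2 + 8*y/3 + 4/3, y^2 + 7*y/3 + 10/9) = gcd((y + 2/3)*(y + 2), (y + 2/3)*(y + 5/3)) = y + 2/3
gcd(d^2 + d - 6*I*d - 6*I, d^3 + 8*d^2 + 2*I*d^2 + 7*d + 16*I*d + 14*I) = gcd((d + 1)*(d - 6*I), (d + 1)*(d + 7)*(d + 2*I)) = d + 1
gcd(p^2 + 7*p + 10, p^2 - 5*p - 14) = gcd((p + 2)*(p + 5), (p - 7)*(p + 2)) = p + 2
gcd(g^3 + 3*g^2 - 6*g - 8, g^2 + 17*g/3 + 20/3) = g + 4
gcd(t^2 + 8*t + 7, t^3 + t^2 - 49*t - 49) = t^2 + 8*t + 7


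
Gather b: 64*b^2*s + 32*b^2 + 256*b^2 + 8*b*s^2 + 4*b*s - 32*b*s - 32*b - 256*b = b^2*(64*s + 288) + b*(8*s^2 - 28*s - 288)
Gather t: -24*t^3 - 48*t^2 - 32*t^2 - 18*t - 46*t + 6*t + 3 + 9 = -24*t^3 - 80*t^2 - 58*t + 12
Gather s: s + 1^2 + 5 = s + 6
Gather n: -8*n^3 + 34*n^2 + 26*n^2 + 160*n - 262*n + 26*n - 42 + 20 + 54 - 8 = -8*n^3 + 60*n^2 - 76*n + 24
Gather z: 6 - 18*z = 6 - 18*z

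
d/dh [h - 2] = 1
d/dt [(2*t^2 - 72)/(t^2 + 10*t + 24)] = 20/(t^2 + 8*t + 16)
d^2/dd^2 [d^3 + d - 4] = 6*d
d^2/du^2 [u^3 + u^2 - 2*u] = 6*u + 2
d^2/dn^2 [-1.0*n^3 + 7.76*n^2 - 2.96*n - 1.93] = 15.52 - 6.0*n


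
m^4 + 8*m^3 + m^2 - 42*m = m*(m - 2)*(m + 3)*(m + 7)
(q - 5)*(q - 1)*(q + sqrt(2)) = q^3 - 6*q^2 + sqrt(2)*q^2 - 6*sqrt(2)*q + 5*q + 5*sqrt(2)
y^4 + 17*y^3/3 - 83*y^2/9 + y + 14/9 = (y - 1)*(y - 2/3)*(y + 1/3)*(y + 7)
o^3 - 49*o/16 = o*(o - 7/4)*(o + 7/4)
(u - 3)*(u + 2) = u^2 - u - 6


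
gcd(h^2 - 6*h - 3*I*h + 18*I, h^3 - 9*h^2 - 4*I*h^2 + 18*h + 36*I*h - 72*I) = h - 6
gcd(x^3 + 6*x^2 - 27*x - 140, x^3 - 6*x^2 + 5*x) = x - 5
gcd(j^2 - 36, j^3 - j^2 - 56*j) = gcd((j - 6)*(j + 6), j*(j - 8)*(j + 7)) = 1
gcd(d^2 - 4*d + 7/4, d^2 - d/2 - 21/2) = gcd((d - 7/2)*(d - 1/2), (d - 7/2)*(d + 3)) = d - 7/2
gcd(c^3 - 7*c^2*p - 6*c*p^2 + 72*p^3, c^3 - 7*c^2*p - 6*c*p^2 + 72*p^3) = c^3 - 7*c^2*p - 6*c*p^2 + 72*p^3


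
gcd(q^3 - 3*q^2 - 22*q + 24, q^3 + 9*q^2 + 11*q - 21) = q - 1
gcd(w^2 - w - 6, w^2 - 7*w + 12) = w - 3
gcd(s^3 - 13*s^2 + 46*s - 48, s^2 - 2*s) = s - 2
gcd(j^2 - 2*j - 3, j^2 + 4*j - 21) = j - 3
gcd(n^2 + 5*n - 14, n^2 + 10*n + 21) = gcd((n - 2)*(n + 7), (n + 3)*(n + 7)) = n + 7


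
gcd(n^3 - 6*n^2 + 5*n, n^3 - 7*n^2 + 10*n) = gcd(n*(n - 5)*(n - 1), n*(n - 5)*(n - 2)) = n^2 - 5*n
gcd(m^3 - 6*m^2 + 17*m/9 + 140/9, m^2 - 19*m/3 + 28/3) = m - 7/3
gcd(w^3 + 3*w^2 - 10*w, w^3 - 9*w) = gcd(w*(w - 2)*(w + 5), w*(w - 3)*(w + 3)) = w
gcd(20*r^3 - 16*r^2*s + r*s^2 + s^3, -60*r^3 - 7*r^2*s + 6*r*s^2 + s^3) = 5*r + s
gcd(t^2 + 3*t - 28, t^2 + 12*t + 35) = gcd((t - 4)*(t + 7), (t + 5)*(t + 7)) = t + 7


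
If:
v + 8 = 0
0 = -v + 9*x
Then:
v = -8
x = -8/9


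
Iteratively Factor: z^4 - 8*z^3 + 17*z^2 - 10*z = (z - 2)*(z^3 - 6*z^2 + 5*z) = (z - 5)*(z - 2)*(z^2 - z) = z*(z - 5)*(z - 2)*(z - 1)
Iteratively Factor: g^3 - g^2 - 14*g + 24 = (g - 3)*(g^2 + 2*g - 8) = (g - 3)*(g - 2)*(g + 4)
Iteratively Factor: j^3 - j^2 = (j)*(j^2 - j) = j^2*(j - 1)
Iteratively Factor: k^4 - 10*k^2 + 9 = (k - 1)*(k^3 + k^2 - 9*k - 9) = (k - 1)*(k + 1)*(k^2 - 9) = (k - 3)*(k - 1)*(k + 1)*(k + 3)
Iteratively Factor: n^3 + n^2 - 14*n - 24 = (n + 2)*(n^2 - n - 12) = (n - 4)*(n + 2)*(n + 3)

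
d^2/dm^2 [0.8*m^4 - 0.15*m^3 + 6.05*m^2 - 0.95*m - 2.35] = 9.6*m^2 - 0.9*m + 12.1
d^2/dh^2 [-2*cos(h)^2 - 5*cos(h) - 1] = 5*cos(h) + 4*cos(2*h)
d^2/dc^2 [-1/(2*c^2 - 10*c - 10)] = (-c^2 + 5*c + (2*c - 5)^2 + 5)/(-c^2 + 5*c + 5)^3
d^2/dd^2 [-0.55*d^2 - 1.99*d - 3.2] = -1.10000000000000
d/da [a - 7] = 1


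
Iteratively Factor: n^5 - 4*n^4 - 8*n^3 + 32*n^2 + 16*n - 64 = (n - 4)*(n^4 - 8*n^2 + 16) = (n - 4)*(n + 2)*(n^3 - 2*n^2 - 4*n + 8) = (n - 4)*(n - 2)*(n + 2)*(n^2 - 4) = (n - 4)*(n - 2)^2*(n + 2)*(n + 2)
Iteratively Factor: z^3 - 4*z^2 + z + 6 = (z - 3)*(z^2 - z - 2) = (z - 3)*(z + 1)*(z - 2)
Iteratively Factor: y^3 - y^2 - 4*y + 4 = (y + 2)*(y^2 - 3*y + 2) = (y - 2)*(y + 2)*(y - 1)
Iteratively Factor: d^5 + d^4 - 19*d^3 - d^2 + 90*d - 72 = (d - 2)*(d^4 + 3*d^3 - 13*d^2 - 27*d + 36) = (d - 2)*(d + 4)*(d^3 - d^2 - 9*d + 9) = (d - 2)*(d + 3)*(d + 4)*(d^2 - 4*d + 3) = (d - 2)*(d - 1)*(d + 3)*(d + 4)*(d - 3)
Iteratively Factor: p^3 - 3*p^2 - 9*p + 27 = (p + 3)*(p^2 - 6*p + 9) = (p - 3)*(p + 3)*(p - 3)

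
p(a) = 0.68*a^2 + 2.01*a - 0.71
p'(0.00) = 2.01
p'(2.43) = 5.31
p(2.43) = 8.19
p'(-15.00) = -18.39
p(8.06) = 59.67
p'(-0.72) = 1.03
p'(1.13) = 3.55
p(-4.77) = 5.17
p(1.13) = 2.43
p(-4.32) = 3.30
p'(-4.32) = -3.87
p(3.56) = 15.06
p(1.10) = 2.32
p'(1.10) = 3.51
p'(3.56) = 6.85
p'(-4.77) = -4.48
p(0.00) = -0.71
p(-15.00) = 122.14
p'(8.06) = 12.97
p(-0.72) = -1.80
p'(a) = 1.36*a + 2.01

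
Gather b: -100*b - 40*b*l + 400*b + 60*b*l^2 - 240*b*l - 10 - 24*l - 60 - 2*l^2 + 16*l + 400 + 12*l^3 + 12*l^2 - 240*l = b*(60*l^2 - 280*l + 300) + 12*l^3 + 10*l^2 - 248*l + 330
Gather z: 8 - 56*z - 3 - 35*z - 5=-91*z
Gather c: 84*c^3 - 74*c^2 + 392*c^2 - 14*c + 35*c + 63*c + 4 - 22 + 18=84*c^3 + 318*c^2 + 84*c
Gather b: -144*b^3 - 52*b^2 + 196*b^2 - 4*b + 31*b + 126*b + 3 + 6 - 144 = -144*b^3 + 144*b^2 + 153*b - 135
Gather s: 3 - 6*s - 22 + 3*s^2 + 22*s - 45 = 3*s^2 + 16*s - 64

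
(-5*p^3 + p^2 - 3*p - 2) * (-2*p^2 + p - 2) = 10*p^5 - 7*p^4 + 17*p^3 - p^2 + 4*p + 4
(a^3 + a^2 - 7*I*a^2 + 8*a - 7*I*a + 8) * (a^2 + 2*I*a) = a^5 + a^4 - 5*I*a^4 + 22*a^3 - 5*I*a^3 + 22*a^2 + 16*I*a^2 + 16*I*a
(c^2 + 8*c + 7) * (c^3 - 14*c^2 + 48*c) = c^5 - 6*c^4 - 57*c^3 + 286*c^2 + 336*c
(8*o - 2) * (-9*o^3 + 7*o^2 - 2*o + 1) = -72*o^4 + 74*o^3 - 30*o^2 + 12*o - 2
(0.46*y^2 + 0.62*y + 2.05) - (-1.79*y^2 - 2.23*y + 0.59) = 2.25*y^2 + 2.85*y + 1.46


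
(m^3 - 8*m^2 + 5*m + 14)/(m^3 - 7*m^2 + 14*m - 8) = (m^2 - 6*m - 7)/(m^2 - 5*m + 4)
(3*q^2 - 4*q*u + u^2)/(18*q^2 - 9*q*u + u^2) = (q - u)/(6*q - u)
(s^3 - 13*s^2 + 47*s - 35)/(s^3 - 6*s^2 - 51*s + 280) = (s^2 - 8*s + 7)/(s^2 - s - 56)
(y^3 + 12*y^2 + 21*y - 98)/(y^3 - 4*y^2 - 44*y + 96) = (y^2 + 14*y + 49)/(y^2 - 2*y - 48)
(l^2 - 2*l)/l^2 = (l - 2)/l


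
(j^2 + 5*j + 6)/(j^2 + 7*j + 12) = (j + 2)/(j + 4)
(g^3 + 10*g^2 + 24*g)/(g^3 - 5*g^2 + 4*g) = (g^2 + 10*g + 24)/(g^2 - 5*g + 4)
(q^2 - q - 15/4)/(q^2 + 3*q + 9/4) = (2*q - 5)/(2*q + 3)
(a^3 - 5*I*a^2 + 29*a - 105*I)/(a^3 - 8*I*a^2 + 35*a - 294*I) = (a^2 + 2*I*a + 15)/(a^2 - I*a + 42)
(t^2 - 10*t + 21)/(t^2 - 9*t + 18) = (t - 7)/(t - 6)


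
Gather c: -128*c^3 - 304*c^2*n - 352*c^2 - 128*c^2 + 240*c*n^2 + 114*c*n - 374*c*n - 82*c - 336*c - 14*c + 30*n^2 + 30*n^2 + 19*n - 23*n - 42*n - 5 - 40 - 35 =-128*c^3 + c^2*(-304*n - 480) + c*(240*n^2 - 260*n - 432) + 60*n^2 - 46*n - 80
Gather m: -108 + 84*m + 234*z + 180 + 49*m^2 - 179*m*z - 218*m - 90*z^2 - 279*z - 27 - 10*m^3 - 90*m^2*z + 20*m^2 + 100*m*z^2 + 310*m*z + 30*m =-10*m^3 + m^2*(69 - 90*z) + m*(100*z^2 + 131*z - 104) - 90*z^2 - 45*z + 45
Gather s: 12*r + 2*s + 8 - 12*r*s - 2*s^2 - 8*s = 12*r - 2*s^2 + s*(-12*r - 6) + 8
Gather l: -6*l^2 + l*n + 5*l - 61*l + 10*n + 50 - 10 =-6*l^2 + l*(n - 56) + 10*n + 40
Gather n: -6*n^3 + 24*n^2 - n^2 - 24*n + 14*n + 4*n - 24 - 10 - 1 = -6*n^3 + 23*n^2 - 6*n - 35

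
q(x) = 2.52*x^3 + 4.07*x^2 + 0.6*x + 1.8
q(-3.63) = -67.29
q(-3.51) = -59.14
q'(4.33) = 177.59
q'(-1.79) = 10.25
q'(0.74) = 10.76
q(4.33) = 285.29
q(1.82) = 31.57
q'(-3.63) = 70.67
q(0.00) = 1.80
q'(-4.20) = 99.77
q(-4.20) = -115.63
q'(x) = 7.56*x^2 + 8.14*x + 0.6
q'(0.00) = 0.60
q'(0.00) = 0.60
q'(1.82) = 40.46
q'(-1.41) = 4.15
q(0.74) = 5.49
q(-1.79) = -0.69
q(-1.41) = 1.98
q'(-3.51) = 65.17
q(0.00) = 1.80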